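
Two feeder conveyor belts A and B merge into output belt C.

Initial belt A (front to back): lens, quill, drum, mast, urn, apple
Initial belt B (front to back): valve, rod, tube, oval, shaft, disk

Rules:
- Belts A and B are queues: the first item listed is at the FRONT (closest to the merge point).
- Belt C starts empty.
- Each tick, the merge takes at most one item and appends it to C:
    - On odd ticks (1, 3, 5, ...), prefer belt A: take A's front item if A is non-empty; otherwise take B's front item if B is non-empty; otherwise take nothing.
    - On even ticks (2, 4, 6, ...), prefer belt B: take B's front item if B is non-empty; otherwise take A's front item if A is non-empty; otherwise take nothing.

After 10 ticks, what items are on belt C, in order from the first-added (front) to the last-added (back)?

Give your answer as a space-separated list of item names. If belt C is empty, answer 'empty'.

Answer: lens valve quill rod drum tube mast oval urn shaft

Derivation:
Tick 1: prefer A, take lens from A; A=[quill,drum,mast,urn,apple] B=[valve,rod,tube,oval,shaft,disk] C=[lens]
Tick 2: prefer B, take valve from B; A=[quill,drum,mast,urn,apple] B=[rod,tube,oval,shaft,disk] C=[lens,valve]
Tick 3: prefer A, take quill from A; A=[drum,mast,urn,apple] B=[rod,tube,oval,shaft,disk] C=[lens,valve,quill]
Tick 4: prefer B, take rod from B; A=[drum,mast,urn,apple] B=[tube,oval,shaft,disk] C=[lens,valve,quill,rod]
Tick 5: prefer A, take drum from A; A=[mast,urn,apple] B=[tube,oval,shaft,disk] C=[lens,valve,quill,rod,drum]
Tick 6: prefer B, take tube from B; A=[mast,urn,apple] B=[oval,shaft,disk] C=[lens,valve,quill,rod,drum,tube]
Tick 7: prefer A, take mast from A; A=[urn,apple] B=[oval,shaft,disk] C=[lens,valve,quill,rod,drum,tube,mast]
Tick 8: prefer B, take oval from B; A=[urn,apple] B=[shaft,disk] C=[lens,valve,quill,rod,drum,tube,mast,oval]
Tick 9: prefer A, take urn from A; A=[apple] B=[shaft,disk] C=[lens,valve,quill,rod,drum,tube,mast,oval,urn]
Tick 10: prefer B, take shaft from B; A=[apple] B=[disk] C=[lens,valve,quill,rod,drum,tube,mast,oval,urn,shaft]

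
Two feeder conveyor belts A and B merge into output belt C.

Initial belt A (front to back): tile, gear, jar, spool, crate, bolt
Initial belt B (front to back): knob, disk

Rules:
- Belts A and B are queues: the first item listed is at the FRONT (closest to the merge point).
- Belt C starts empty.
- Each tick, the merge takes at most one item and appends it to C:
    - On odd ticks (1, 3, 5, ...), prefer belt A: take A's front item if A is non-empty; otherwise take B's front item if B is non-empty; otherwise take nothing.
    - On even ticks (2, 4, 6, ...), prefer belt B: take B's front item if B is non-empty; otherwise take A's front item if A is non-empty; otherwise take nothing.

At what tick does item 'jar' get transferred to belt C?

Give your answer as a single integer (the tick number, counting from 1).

Answer: 5

Derivation:
Tick 1: prefer A, take tile from A; A=[gear,jar,spool,crate,bolt] B=[knob,disk] C=[tile]
Tick 2: prefer B, take knob from B; A=[gear,jar,spool,crate,bolt] B=[disk] C=[tile,knob]
Tick 3: prefer A, take gear from A; A=[jar,spool,crate,bolt] B=[disk] C=[tile,knob,gear]
Tick 4: prefer B, take disk from B; A=[jar,spool,crate,bolt] B=[-] C=[tile,knob,gear,disk]
Tick 5: prefer A, take jar from A; A=[spool,crate,bolt] B=[-] C=[tile,knob,gear,disk,jar]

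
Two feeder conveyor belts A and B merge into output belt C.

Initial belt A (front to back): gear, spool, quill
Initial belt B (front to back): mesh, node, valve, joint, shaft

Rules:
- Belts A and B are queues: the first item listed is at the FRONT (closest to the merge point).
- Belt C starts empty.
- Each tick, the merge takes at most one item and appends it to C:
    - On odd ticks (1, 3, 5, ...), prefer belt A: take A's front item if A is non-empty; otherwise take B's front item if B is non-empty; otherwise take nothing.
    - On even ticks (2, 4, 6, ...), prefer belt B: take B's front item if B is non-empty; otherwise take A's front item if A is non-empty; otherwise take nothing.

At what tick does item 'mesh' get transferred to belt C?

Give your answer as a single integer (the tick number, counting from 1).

Tick 1: prefer A, take gear from A; A=[spool,quill] B=[mesh,node,valve,joint,shaft] C=[gear]
Tick 2: prefer B, take mesh from B; A=[spool,quill] B=[node,valve,joint,shaft] C=[gear,mesh]

Answer: 2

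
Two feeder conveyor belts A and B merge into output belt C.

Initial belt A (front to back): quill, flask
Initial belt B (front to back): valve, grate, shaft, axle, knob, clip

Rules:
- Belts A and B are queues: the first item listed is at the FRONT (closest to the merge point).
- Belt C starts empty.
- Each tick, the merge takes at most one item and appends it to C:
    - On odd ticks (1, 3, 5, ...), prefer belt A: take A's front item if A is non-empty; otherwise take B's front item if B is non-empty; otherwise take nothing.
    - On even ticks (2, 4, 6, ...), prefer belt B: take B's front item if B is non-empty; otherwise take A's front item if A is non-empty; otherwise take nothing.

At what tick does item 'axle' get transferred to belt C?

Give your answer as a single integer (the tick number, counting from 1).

Answer: 6

Derivation:
Tick 1: prefer A, take quill from A; A=[flask] B=[valve,grate,shaft,axle,knob,clip] C=[quill]
Tick 2: prefer B, take valve from B; A=[flask] B=[grate,shaft,axle,knob,clip] C=[quill,valve]
Tick 3: prefer A, take flask from A; A=[-] B=[grate,shaft,axle,knob,clip] C=[quill,valve,flask]
Tick 4: prefer B, take grate from B; A=[-] B=[shaft,axle,knob,clip] C=[quill,valve,flask,grate]
Tick 5: prefer A, take shaft from B; A=[-] B=[axle,knob,clip] C=[quill,valve,flask,grate,shaft]
Tick 6: prefer B, take axle from B; A=[-] B=[knob,clip] C=[quill,valve,flask,grate,shaft,axle]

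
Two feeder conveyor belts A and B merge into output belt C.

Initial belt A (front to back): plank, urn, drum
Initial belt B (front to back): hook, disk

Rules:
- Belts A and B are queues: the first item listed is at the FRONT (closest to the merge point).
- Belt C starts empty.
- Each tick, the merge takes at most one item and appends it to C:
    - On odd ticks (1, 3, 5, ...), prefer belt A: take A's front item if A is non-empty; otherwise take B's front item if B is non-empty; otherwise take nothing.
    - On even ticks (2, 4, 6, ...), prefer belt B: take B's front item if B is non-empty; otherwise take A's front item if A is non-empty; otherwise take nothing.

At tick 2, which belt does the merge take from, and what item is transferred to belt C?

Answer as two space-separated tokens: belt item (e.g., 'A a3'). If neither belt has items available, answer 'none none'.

Tick 1: prefer A, take plank from A; A=[urn,drum] B=[hook,disk] C=[plank]
Tick 2: prefer B, take hook from B; A=[urn,drum] B=[disk] C=[plank,hook]

Answer: B hook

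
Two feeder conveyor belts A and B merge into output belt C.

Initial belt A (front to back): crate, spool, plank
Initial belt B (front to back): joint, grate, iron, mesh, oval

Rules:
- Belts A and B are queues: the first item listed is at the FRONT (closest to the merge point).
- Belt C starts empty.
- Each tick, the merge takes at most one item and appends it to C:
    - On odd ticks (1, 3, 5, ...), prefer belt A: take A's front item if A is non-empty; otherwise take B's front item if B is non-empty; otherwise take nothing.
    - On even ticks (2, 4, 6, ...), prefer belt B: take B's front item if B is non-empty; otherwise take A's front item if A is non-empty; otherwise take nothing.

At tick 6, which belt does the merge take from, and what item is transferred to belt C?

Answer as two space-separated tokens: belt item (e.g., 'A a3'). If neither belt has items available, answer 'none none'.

Tick 1: prefer A, take crate from A; A=[spool,plank] B=[joint,grate,iron,mesh,oval] C=[crate]
Tick 2: prefer B, take joint from B; A=[spool,plank] B=[grate,iron,mesh,oval] C=[crate,joint]
Tick 3: prefer A, take spool from A; A=[plank] B=[grate,iron,mesh,oval] C=[crate,joint,spool]
Tick 4: prefer B, take grate from B; A=[plank] B=[iron,mesh,oval] C=[crate,joint,spool,grate]
Tick 5: prefer A, take plank from A; A=[-] B=[iron,mesh,oval] C=[crate,joint,spool,grate,plank]
Tick 6: prefer B, take iron from B; A=[-] B=[mesh,oval] C=[crate,joint,spool,grate,plank,iron]

Answer: B iron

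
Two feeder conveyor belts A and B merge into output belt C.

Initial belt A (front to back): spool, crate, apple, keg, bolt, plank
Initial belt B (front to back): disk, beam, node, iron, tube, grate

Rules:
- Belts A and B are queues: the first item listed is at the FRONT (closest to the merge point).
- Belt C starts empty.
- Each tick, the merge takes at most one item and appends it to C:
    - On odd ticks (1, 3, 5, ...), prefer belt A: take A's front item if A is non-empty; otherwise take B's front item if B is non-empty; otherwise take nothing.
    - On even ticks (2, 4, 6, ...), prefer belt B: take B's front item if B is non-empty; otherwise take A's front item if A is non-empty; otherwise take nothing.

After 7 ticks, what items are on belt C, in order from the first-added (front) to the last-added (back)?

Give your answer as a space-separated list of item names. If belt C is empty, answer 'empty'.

Answer: spool disk crate beam apple node keg

Derivation:
Tick 1: prefer A, take spool from A; A=[crate,apple,keg,bolt,plank] B=[disk,beam,node,iron,tube,grate] C=[spool]
Tick 2: prefer B, take disk from B; A=[crate,apple,keg,bolt,plank] B=[beam,node,iron,tube,grate] C=[spool,disk]
Tick 3: prefer A, take crate from A; A=[apple,keg,bolt,plank] B=[beam,node,iron,tube,grate] C=[spool,disk,crate]
Tick 4: prefer B, take beam from B; A=[apple,keg,bolt,plank] B=[node,iron,tube,grate] C=[spool,disk,crate,beam]
Tick 5: prefer A, take apple from A; A=[keg,bolt,plank] B=[node,iron,tube,grate] C=[spool,disk,crate,beam,apple]
Tick 6: prefer B, take node from B; A=[keg,bolt,plank] B=[iron,tube,grate] C=[spool,disk,crate,beam,apple,node]
Tick 7: prefer A, take keg from A; A=[bolt,plank] B=[iron,tube,grate] C=[spool,disk,crate,beam,apple,node,keg]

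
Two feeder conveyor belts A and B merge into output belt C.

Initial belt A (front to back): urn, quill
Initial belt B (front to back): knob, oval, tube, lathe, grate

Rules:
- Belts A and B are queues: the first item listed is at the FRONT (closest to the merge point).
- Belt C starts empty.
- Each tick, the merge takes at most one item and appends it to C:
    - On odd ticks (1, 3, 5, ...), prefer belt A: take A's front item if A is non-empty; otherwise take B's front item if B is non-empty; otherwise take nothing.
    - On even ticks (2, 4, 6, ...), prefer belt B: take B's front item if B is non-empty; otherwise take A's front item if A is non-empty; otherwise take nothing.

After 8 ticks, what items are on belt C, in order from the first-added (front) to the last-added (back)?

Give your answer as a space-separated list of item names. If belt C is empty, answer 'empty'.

Answer: urn knob quill oval tube lathe grate

Derivation:
Tick 1: prefer A, take urn from A; A=[quill] B=[knob,oval,tube,lathe,grate] C=[urn]
Tick 2: prefer B, take knob from B; A=[quill] B=[oval,tube,lathe,grate] C=[urn,knob]
Tick 3: prefer A, take quill from A; A=[-] B=[oval,tube,lathe,grate] C=[urn,knob,quill]
Tick 4: prefer B, take oval from B; A=[-] B=[tube,lathe,grate] C=[urn,knob,quill,oval]
Tick 5: prefer A, take tube from B; A=[-] B=[lathe,grate] C=[urn,knob,quill,oval,tube]
Tick 6: prefer B, take lathe from B; A=[-] B=[grate] C=[urn,knob,quill,oval,tube,lathe]
Tick 7: prefer A, take grate from B; A=[-] B=[-] C=[urn,knob,quill,oval,tube,lathe,grate]
Tick 8: prefer B, both empty, nothing taken; A=[-] B=[-] C=[urn,knob,quill,oval,tube,lathe,grate]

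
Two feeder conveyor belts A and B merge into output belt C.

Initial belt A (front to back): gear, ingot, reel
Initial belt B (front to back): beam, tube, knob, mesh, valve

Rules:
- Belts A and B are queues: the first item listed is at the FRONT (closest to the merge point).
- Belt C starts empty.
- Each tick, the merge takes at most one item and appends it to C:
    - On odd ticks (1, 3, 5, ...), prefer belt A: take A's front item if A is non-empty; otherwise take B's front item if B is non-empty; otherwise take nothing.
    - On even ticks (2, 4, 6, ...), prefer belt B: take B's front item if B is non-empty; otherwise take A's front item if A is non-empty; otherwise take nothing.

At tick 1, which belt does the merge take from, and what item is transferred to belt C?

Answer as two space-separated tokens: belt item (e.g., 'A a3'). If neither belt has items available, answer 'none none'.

Tick 1: prefer A, take gear from A; A=[ingot,reel] B=[beam,tube,knob,mesh,valve] C=[gear]

Answer: A gear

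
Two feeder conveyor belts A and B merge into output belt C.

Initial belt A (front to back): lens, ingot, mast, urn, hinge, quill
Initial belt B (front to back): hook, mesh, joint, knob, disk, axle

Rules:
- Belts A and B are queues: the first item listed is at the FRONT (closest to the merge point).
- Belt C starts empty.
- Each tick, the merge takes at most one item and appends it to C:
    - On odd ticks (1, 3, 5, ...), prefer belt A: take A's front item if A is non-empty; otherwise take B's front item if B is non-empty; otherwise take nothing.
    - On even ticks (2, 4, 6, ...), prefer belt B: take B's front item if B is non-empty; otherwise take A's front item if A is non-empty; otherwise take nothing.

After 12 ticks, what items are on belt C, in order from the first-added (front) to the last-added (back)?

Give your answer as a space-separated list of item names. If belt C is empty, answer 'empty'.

Tick 1: prefer A, take lens from A; A=[ingot,mast,urn,hinge,quill] B=[hook,mesh,joint,knob,disk,axle] C=[lens]
Tick 2: prefer B, take hook from B; A=[ingot,mast,urn,hinge,quill] B=[mesh,joint,knob,disk,axle] C=[lens,hook]
Tick 3: prefer A, take ingot from A; A=[mast,urn,hinge,quill] B=[mesh,joint,knob,disk,axle] C=[lens,hook,ingot]
Tick 4: prefer B, take mesh from B; A=[mast,urn,hinge,quill] B=[joint,knob,disk,axle] C=[lens,hook,ingot,mesh]
Tick 5: prefer A, take mast from A; A=[urn,hinge,quill] B=[joint,knob,disk,axle] C=[lens,hook,ingot,mesh,mast]
Tick 6: prefer B, take joint from B; A=[urn,hinge,quill] B=[knob,disk,axle] C=[lens,hook,ingot,mesh,mast,joint]
Tick 7: prefer A, take urn from A; A=[hinge,quill] B=[knob,disk,axle] C=[lens,hook,ingot,mesh,mast,joint,urn]
Tick 8: prefer B, take knob from B; A=[hinge,quill] B=[disk,axle] C=[lens,hook,ingot,mesh,mast,joint,urn,knob]
Tick 9: prefer A, take hinge from A; A=[quill] B=[disk,axle] C=[lens,hook,ingot,mesh,mast,joint,urn,knob,hinge]
Tick 10: prefer B, take disk from B; A=[quill] B=[axle] C=[lens,hook,ingot,mesh,mast,joint,urn,knob,hinge,disk]
Tick 11: prefer A, take quill from A; A=[-] B=[axle] C=[lens,hook,ingot,mesh,mast,joint,urn,knob,hinge,disk,quill]
Tick 12: prefer B, take axle from B; A=[-] B=[-] C=[lens,hook,ingot,mesh,mast,joint,urn,knob,hinge,disk,quill,axle]

Answer: lens hook ingot mesh mast joint urn knob hinge disk quill axle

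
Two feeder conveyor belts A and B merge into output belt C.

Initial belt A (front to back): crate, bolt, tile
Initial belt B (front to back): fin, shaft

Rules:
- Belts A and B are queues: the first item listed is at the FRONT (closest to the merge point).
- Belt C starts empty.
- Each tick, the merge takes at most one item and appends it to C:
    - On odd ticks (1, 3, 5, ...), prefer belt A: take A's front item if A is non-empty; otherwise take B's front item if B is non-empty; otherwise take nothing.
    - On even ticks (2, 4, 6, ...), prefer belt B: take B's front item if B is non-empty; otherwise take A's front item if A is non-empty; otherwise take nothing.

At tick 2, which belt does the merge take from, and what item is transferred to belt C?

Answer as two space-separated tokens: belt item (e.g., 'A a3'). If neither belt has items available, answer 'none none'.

Answer: B fin

Derivation:
Tick 1: prefer A, take crate from A; A=[bolt,tile] B=[fin,shaft] C=[crate]
Tick 2: prefer B, take fin from B; A=[bolt,tile] B=[shaft] C=[crate,fin]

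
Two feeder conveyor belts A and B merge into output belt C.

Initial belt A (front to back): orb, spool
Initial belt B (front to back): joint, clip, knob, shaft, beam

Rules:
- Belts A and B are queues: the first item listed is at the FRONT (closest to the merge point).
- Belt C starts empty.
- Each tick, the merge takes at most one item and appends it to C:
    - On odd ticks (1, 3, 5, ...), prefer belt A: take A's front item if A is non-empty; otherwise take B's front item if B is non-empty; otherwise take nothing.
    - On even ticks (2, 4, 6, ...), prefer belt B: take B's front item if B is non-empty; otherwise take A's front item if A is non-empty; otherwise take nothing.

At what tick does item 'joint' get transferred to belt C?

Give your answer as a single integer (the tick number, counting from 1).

Answer: 2

Derivation:
Tick 1: prefer A, take orb from A; A=[spool] B=[joint,clip,knob,shaft,beam] C=[orb]
Tick 2: prefer B, take joint from B; A=[spool] B=[clip,knob,shaft,beam] C=[orb,joint]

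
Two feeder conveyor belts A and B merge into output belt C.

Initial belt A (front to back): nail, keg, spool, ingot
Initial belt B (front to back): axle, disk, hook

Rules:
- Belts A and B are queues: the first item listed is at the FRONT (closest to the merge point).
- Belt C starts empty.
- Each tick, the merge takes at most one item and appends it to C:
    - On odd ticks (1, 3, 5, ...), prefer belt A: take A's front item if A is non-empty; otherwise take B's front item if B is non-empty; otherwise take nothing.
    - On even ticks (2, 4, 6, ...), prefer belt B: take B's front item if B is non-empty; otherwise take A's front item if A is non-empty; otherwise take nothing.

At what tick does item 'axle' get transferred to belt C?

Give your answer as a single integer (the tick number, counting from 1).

Answer: 2

Derivation:
Tick 1: prefer A, take nail from A; A=[keg,spool,ingot] B=[axle,disk,hook] C=[nail]
Tick 2: prefer B, take axle from B; A=[keg,spool,ingot] B=[disk,hook] C=[nail,axle]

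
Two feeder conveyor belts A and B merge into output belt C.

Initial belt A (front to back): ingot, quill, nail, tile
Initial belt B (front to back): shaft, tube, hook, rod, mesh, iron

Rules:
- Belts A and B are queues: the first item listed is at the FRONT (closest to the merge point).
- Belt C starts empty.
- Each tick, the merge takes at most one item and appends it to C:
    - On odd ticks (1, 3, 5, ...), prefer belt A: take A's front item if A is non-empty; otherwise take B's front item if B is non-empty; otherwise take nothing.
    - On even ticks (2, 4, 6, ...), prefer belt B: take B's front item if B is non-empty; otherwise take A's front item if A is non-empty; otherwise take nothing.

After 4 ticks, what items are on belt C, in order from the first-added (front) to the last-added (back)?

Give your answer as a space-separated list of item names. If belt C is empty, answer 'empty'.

Tick 1: prefer A, take ingot from A; A=[quill,nail,tile] B=[shaft,tube,hook,rod,mesh,iron] C=[ingot]
Tick 2: prefer B, take shaft from B; A=[quill,nail,tile] B=[tube,hook,rod,mesh,iron] C=[ingot,shaft]
Tick 3: prefer A, take quill from A; A=[nail,tile] B=[tube,hook,rod,mesh,iron] C=[ingot,shaft,quill]
Tick 4: prefer B, take tube from B; A=[nail,tile] B=[hook,rod,mesh,iron] C=[ingot,shaft,quill,tube]

Answer: ingot shaft quill tube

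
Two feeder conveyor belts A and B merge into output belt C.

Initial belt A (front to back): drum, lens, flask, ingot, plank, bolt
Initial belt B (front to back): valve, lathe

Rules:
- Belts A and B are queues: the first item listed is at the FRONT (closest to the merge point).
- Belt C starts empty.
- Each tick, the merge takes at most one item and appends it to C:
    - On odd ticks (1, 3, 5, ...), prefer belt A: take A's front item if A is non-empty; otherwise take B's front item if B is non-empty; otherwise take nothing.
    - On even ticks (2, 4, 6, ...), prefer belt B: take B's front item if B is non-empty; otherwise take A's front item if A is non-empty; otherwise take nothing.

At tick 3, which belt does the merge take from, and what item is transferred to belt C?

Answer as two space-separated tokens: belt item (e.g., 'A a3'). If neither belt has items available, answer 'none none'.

Tick 1: prefer A, take drum from A; A=[lens,flask,ingot,plank,bolt] B=[valve,lathe] C=[drum]
Tick 2: prefer B, take valve from B; A=[lens,flask,ingot,plank,bolt] B=[lathe] C=[drum,valve]
Tick 3: prefer A, take lens from A; A=[flask,ingot,plank,bolt] B=[lathe] C=[drum,valve,lens]

Answer: A lens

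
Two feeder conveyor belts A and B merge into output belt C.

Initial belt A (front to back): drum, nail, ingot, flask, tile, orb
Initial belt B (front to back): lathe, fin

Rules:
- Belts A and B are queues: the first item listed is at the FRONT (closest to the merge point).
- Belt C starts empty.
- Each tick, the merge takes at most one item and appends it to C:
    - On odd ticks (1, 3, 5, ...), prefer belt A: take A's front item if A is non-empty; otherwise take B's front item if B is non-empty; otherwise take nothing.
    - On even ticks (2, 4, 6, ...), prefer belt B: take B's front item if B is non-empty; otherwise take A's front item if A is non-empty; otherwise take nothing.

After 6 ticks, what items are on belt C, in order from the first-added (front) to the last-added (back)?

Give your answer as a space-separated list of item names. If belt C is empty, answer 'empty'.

Tick 1: prefer A, take drum from A; A=[nail,ingot,flask,tile,orb] B=[lathe,fin] C=[drum]
Tick 2: prefer B, take lathe from B; A=[nail,ingot,flask,tile,orb] B=[fin] C=[drum,lathe]
Tick 3: prefer A, take nail from A; A=[ingot,flask,tile,orb] B=[fin] C=[drum,lathe,nail]
Tick 4: prefer B, take fin from B; A=[ingot,flask,tile,orb] B=[-] C=[drum,lathe,nail,fin]
Tick 5: prefer A, take ingot from A; A=[flask,tile,orb] B=[-] C=[drum,lathe,nail,fin,ingot]
Tick 6: prefer B, take flask from A; A=[tile,orb] B=[-] C=[drum,lathe,nail,fin,ingot,flask]

Answer: drum lathe nail fin ingot flask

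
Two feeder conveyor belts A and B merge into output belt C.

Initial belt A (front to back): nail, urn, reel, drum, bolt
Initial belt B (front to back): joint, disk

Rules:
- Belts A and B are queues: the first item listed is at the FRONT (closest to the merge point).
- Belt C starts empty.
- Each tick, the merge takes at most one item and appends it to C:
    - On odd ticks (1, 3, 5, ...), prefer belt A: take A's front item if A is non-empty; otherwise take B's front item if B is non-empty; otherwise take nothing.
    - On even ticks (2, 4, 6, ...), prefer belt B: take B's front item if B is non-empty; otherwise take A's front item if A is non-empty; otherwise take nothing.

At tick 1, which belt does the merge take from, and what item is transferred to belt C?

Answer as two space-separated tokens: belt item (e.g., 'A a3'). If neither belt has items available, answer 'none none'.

Tick 1: prefer A, take nail from A; A=[urn,reel,drum,bolt] B=[joint,disk] C=[nail]

Answer: A nail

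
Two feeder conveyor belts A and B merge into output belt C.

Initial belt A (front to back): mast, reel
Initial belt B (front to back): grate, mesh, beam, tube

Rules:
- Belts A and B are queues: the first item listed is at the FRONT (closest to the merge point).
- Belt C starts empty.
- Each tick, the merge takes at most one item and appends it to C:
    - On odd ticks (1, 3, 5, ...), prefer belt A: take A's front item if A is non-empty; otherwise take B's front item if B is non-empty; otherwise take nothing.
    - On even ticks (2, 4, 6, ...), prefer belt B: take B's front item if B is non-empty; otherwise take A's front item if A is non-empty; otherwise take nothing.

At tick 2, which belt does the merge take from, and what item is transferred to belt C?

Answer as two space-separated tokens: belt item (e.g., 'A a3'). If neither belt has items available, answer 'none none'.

Tick 1: prefer A, take mast from A; A=[reel] B=[grate,mesh,beam,tube] C=[mast]
Tick 2: prefer B, take grate from B; A=[reel] B=[mesh,beam,tube] C=[mast,grate]

Answer: B grate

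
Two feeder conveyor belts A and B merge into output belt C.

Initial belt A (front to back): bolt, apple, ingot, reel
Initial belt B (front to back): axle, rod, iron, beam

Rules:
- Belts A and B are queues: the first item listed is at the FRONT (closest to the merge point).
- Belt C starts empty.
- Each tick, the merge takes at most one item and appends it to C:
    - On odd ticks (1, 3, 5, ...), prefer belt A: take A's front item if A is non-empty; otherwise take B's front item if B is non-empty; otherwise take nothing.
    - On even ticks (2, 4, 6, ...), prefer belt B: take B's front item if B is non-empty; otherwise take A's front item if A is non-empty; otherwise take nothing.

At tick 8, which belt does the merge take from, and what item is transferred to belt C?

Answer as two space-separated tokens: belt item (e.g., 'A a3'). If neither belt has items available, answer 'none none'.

Tick 1: prefer A, take bolt from A; A=[apple,ingot,reel] B=[axle,rod,iron,beam] C=[bolt]
Tick 2: prefer B, take axle from B; A=[apple,ingot,reel] B=[rod,iron,beam] C=[bolt,axle]
Tick 3: prefer A, take apple from A; A=[ingot,reel] B=[rod,iron,beam] C=[bolt,axle,apple]
Tick 4: prefer B, take rod from B; A=[ingot,reel] B=[iron,beam] C=[bolt,axle,apple,rod]
Tick 5: prefer A, take ingot from A; A=[reel] B=[iron,beam] C=[bolt,axle,apple,rod,ingot]
Tick 6: prefer B, take iron from B; A=[reel] B=[beam] C=[bolt,axle,apple,rod,ingot,iron]
Tick 7: prefer A, take reel from A; A=[-] B=[beam] C=[bolt,axle,apple,rod,ingot,iron,reel]
Tick 8: prefer B, take beam from B; A=[-] B=[-] C=[bolt,axle,apple,rod,ingot,iron,reel,beam]

Answer: B beam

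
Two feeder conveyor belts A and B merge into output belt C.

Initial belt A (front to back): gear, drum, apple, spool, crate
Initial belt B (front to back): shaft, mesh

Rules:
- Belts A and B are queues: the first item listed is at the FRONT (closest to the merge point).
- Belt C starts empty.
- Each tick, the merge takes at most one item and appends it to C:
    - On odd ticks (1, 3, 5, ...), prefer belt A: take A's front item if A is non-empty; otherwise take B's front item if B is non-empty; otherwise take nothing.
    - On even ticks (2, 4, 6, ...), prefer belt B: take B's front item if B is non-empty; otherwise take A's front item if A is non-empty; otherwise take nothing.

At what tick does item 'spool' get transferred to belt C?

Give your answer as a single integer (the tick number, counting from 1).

Answer: 6

Derivation:
Tick 1: prefer A, take gear from A; A=[drum,apple,spool,crate] B=[shaft,mesh] C=[gear]
Tick 2: prefer B, take shaft from B; A=[drum,apple,spool,crate] B=[mesh] C=[gear,shaft]
Tick 3: prefer A, take drum from A; A=[apple,spool,crate] B=[mesh] C=[gear,shaft,drum]
Tick 4: prefer B, take mesh from B; A=[apple,spool,crate] B=[-] C=[gear,shaft,drum,mesh]
Tick 5: prefer A, take apple from A; A=[spool,crate] B=[-] C=[gear,shaft,drum,mesh,apple]
Tick 6: prefer B, take spool from A; A=[crate] B=[-] C=[gear,shaft,drum,mesh,apple,spool]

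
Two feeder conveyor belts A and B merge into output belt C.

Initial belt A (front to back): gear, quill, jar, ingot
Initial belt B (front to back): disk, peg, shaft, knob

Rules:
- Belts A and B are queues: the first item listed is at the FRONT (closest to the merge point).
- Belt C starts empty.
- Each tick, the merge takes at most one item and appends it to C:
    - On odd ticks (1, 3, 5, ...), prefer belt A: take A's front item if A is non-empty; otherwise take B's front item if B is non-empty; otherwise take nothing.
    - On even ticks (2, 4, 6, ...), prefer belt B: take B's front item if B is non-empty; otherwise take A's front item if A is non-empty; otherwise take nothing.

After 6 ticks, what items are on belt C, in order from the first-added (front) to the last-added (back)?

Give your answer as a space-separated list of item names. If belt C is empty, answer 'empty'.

Tick 1: prefer A, take gear from A; A=[quill,jar,ingot] B=[disk,peg,shaft,knob] C=[gear]
Tick 2: prefer B, take disk from B; A=[quill,jar,ingot] B=[peg,shaft,knob] C=[gear,disk]
Tick 3: prefer A, take quill from A; A=[jar,ingot] B=[peg,shaft,knob] C=[gear,disk,quill]
Tick 4: prefer B, take peg from B; A=[jar,ingot] B=[shaft,knob] C=[gear,disk,quill,peg]
Tick 5: prefer A, take jar from A; A=[ingot] B=[shaft,knob] C=[gear,disk,quill,peg,jar]
Tick 6: prefer B, take shaft from B; A=[ingot] B=[knob] C=[gear,disk,quill,peg,jar,shaft]

Answer: gear disk quill peg jar shaft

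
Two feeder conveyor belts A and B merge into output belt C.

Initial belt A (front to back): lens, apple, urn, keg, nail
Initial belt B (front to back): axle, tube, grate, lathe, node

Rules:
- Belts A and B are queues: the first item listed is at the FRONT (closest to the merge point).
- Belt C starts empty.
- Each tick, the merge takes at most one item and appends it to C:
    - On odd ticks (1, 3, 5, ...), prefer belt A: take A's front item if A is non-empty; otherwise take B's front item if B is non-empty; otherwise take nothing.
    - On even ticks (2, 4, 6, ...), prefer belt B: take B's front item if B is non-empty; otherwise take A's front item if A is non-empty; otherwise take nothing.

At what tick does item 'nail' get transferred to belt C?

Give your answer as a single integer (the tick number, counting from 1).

Answer: 9

Derivation:
Tick 1: prefer A, take lens from A; A=[apple,urn,keg,nail] B=[axle,tube,grate,lathe,node] C=[lens]
Tick 2: prefer B, take axle from B; A=[apple,urn,keg,nail] B=[tube,grate,lathe,node] C=[lens,axle]
Tick 3: prefer A, take apple from A; A=[urn,keg,nail] B=[tube,grate,lathe,node] C=[lens,axle,apple]
Tick 4: prefer B, take tube from B; A=[urn,keg,nail] B=[grate,lathe,node] C=[lens,axle,apple,tube]
Tick 5: prefer A, take urn from A; A=[keg,nail] B=[grate,lathe,node] C=[lens,axle,apple,tube,urn]
Tick 6: prefer B, take grate from B; A=[keg,nail] B=[lathe,node] C=[lens,axle,apple,tube,urn,grate]
Tick 7: prefer A, take keg from A; A=[nail] B=[lathe,node] C=[lens,axle,apple,tube,urn,grate,keg]
Tick 8: prefer B, take lathe from B; A=[nail] B=[node] C=[lens,axle,apple,tube,urn,grate,keg,lathe]
Tick 9: prefer A, take nail from A; A=[-] B=[node] C=[lens,axle,apple,tube,urn,grate,keg,lathe,nail]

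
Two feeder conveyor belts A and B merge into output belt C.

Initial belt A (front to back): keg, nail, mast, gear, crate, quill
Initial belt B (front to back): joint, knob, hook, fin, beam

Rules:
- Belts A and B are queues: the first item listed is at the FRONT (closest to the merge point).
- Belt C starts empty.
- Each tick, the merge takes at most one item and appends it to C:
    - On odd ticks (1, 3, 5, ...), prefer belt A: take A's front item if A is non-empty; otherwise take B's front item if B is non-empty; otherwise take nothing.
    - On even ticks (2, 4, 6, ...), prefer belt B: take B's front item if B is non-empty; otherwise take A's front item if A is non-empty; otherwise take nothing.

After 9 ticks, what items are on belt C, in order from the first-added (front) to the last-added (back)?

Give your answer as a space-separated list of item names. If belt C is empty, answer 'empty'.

Answer: keg joint nail knob mast hook gear fin crate

Derivation:
Tick 1: prefer A, take keg from A; A=[nail,mast,gear,crate,quill] B=[joint,knob,hook,fin,beam] C=[keg]
Tick 2: prefer B, take joint from B; A=[nail,mast,gear,crate,quill] B=[knob,hook,fin,beam] C=[keg,joint]
Tick 3: prefer A, take nail from A; A=[mast,gear,crate,quill] B=[knob,hook,fin,beam] C=[keg,joint,nail]
Tick 4: prefer B, take knob from B; A=[mast,gear,crate,quill] B=[hook,fin,beam] C=[keg,joint,nail,knob]
Tick 5: prefer A, take mast from A; A=[gear,crate,quill] B=[hook,fin,beam] C=[keg,joint,nail,knob,mast]
Tick 6: prefer B, take hook from B; A=[gear,crate,quill] B=[fin,beam] C=[keg,joint,nail,knob,mast,hook]
Tick 7: prefer A, take gear from A; A=[crate,quill] B=[fin,beam] C=[keg,joint,nail,knob,mast,hook,gear]
Tick 8: prefer B, take fin from B; A=[crate,quill] B=[beam] C=[keg,joint,nail,knob,mast,hook,gear,fin]
Tick 9: prefer A, take crate from A; A=[quill] B=[beam] C=[keg,joint,nail,knob,mast,hook,gear,fin,crate]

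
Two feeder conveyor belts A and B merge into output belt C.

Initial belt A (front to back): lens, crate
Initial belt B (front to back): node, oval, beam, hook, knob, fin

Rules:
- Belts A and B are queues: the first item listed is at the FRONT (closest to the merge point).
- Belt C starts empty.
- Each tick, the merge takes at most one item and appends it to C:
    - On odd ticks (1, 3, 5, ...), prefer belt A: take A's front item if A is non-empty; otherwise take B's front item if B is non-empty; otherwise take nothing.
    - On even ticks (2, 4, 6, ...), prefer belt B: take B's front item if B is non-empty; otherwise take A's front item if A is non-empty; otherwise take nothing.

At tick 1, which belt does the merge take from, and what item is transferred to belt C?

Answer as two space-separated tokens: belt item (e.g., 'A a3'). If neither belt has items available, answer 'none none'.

Tick 1: prefer A, take lens from A; A=[crate] B=[node,oval,beam,hook,knob,fin] C=[lens]

Answer: A lens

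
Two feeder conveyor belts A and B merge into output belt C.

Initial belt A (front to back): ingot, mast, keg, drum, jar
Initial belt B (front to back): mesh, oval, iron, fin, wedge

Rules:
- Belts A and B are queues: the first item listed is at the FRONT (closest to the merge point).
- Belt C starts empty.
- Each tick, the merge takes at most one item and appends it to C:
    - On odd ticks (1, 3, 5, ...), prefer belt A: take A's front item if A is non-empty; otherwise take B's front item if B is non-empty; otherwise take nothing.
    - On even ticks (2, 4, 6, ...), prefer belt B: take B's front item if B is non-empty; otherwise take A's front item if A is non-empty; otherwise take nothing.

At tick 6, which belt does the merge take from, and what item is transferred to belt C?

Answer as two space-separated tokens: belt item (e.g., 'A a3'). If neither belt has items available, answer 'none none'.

Answer: B iron

Derivation:
Tick 1: prefer A, take ingot from A; A=[mast,keg,drum,jar] B=[mesh,oval,iron,fin,wedge] C=[ingot]
Tick 2: prefer B, take mesh from B; A=[mast,keg,drum,jar] B=[oval,iron,fin,wedge] C=[ingot,mesh]
Tick 3: prefer A, take mast from A; A=[keg,drum,jar] B=[oval,iron,fin,wedge] C=[ingot,mesh,mast]
Tick 4: prefer B, take oval from B; A=[keg,drum,jar] B=[iron,fin,wedge] C=[ingot,mesh,mast,oval]
Tick 5: prefer A, take keg from A; A=[drum,jar] B=[iron,fin,wedge] C=[ingot,mesh,mast,oval,keg]
Tick 6: prefer B, take iron from B; A=[drum,jar] B=[fin,wedge] C=[ingot,mesh,mast,oval,keg,iron]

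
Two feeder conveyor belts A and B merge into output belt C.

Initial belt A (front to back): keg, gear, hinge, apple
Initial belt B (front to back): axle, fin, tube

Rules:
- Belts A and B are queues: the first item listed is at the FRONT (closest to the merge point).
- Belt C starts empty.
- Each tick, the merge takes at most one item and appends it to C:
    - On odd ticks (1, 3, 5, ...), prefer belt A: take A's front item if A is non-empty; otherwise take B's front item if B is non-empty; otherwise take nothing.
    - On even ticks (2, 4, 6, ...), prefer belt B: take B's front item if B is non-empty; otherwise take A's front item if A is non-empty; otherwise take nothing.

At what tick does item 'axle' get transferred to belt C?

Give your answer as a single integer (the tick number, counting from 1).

Answer: 2

Derivation:
Tick 1: prefer A, take keg from A; A=[gear,hinge,apple] B=[axle,fin,tube] C=[keg]
Tick 2: prefer B, take axle from B; A=[gear,hinge,apple] B=[fin,tube] C=[keg,axle]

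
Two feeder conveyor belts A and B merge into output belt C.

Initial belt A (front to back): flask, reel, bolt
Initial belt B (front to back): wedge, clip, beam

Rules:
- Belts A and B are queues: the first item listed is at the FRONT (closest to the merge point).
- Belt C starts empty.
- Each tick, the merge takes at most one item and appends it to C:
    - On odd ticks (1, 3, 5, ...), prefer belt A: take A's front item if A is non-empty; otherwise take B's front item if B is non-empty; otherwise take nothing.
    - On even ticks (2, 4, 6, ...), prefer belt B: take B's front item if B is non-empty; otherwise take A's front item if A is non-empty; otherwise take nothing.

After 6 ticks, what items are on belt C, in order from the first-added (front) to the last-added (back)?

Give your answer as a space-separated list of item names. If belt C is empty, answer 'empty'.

Answer: flask wedge reel clip bolt beam

Derivation:
Tick 1: prefer A, take flask from A; A=[reel,bolt] B=[wedge,clip,beam] C=[flask]
Tick 2: prefer B, take wedge from B; A=[reel,bolt] B=[clip,beam] C=[flask,wedge]
Tick 3: prefer A, take reel from A; A=[bolt] B=[clip,beam] C=[flask,wedge,reel]
Tick 4: prefer B, take clip from B; A=[bolt] B=[beam] C=[flask,wedge,reel,clip]
Tick 5: prefer A, take bolt from A; A=[-] B=[beam] C=[flask,wedge,reel,clip,bolt]
Tick 6: prefer B, take beam from B; A=[-] B=[-] C=[flask,wedge,reel,clip,bolt,beam]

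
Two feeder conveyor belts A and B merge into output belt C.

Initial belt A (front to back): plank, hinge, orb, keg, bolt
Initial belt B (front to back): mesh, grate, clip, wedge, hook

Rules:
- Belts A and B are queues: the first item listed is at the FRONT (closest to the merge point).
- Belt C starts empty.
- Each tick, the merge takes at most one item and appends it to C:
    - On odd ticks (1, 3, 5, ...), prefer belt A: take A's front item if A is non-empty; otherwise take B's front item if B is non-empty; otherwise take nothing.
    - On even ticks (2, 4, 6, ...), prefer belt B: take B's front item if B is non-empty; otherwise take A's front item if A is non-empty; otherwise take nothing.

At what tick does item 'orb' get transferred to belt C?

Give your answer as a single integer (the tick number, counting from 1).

Answer: 5

Derivation:
Tick 1: prefer A, take plank from A; A=[hinge,orb,keg,bolt] B=[mesh,grate,clip,wedge,hook] C=[plank]
Tick 2: prefer B, take mesh from B; A=[hinge,orb,keg,bolt] B=[grate,clip,wedge,hook] C=[plank,mesh]
Tick 3: prefer A, take hinge from A; A=[orb,keg,bolt] B=[grate,clip,wedge,hook] C=[plank,mesh,hinge]
Tick 4: prefer B, take grate from B; A=[orb,keg,bolt] B=[clip,wedge,hook] C=[plank,mesh,hinge,grate]
Tick 5: prefer A, take orb from A; A=[keg,bolt] B=[clip,wedge,hook] C=[plank,mesh,hinge,grate,orb]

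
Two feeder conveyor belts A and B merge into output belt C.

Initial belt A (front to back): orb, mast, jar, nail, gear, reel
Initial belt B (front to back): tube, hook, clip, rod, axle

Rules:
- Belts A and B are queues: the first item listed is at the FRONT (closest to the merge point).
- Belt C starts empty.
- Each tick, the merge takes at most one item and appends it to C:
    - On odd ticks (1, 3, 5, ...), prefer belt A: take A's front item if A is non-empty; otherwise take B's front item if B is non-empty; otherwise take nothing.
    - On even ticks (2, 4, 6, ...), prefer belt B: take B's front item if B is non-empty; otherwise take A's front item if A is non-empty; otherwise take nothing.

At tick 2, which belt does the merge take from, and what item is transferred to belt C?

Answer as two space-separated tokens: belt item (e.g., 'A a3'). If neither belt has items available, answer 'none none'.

Tick 1: prefer A, take orb from A; A=[mast,jar,nail,gear,reel] B=[tube,hook,clip,rod,axle] C=[orb]
Tick 2: prefer B, take tube from B; A=[mast,jar,nail,gear,reel] B=[hook,clip,rod,axle] C=[orb,tube]

Answer: B tube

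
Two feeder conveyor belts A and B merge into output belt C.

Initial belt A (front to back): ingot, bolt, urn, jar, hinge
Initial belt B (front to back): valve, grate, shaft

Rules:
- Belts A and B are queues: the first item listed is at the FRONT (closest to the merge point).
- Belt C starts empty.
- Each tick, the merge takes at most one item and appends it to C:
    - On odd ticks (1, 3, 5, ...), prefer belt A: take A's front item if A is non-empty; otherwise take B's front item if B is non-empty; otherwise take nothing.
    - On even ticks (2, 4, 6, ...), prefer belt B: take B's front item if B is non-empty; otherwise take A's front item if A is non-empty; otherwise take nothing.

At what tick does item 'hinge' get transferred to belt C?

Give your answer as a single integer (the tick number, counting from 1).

Tick 1: prefer A, take ingot from A; A=[bolt,urn,jar,hinge] B=[valve,grate,shaft] C=[ingot]
Tick 2: prefer B, take valve from B; A=[bolt,urn,jar,hinge] B=[grate,shaft] C=[ingot,valve]
Tick 3: prefer A, take bolt from A; A=[urn,jar,hinge] B=[grate,shaft] C=[ingot,valve,bolt]
Tick 4: prefer B, take grate from B; A=[urn,jar,hinge] B=[shaft] C=[ingot,valve,bolt,grate]
Tick 5: prefer A, take urn from A; A=[jar,hinge] B=[shaft] C=[ingot,valve,bolt,grate,urn]
Tick 6: prefer B, take shaft from B; A=[jar,hinge] B=[-] C=[ingot,valve,bolt,grate,urn,shaft]
Tick 7: prefer A, take jar from A; A=[hinge] B=[-] C=[ingot,valve,bolt,grate,urn,shaft,jar]
Tick 8: prefer B, take hinge from A; A=[-] B=[-] C=[ingot,valve,bolt,grate,urn,shaft,jar,hinge]

Answer: 8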